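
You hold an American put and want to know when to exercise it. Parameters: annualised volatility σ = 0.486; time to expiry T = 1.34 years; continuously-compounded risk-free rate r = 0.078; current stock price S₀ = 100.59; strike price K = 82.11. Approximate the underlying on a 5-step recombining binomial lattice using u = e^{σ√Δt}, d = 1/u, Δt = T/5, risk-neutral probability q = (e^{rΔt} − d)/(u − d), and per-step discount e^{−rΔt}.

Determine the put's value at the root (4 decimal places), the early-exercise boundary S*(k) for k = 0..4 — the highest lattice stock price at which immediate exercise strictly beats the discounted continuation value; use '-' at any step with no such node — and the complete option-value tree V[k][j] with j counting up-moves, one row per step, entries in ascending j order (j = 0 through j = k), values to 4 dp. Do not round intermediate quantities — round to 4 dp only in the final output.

Δt=0.26800  u=1.28608  d=0.77756  q=0.47897  discount=0.97931
step 5 (expiry): payoffs max(K−S,0) = 53.5195 34.8216 3.8954 0.0000 0.0000 0.0000
step 4: (k=4,j=0): S=36.7695, (K−S)⁺=45.3405, hold=43.6419 ⇒ V=45.3405 exercise | (k=4,j=1): S=60.8165, (K−S)⁺=21.2935, hold=19.5949 ⇒ V=21.2935 exercise | (k=4,j=2): S=100.5900, (K−S)⁺=0.0000, hold=1.9876 ⇒ V=1.9876 continue | (k=4,j=3): S=166.3751, (K−S)⁺=0.0000, hold=0.0000 ⇒ V=0.0000 continue | (k=4,j=4): S=275.1831, (K−S)⁺=0.0000, hold=0.0000 ⇒ V=0.0000 continue  boundary S*=60.8165
step 3: (k=3,j=0): S=47.2884, (K−S)⁺=34.8216, hold=33.1230 ⇒ V=34.8216 exercise | (k=3,j=1): S=78.2146, (K−S)⁺=3.8954, hold=11.7973 ⇒ V=11.7973 continue | (k=3,j=2): S=129.3664, (K−S)⁺=0.0000, hold=1.0142 ⇒ V=1.0142 continue | (k=3,j=3): S=213.9711, (K−S)⁺=0.0000, hold=0.0000 ⇒ V=0.0000 continue  boundary S*=47.2884
step 2: (k=2,j=0): S=60.8165, (K−S)⁺=21.2935, hold=23.3014 ⇒ V=23.3014 continue | (k=2,j=1): S=100.5900, (K−S)⁺=0.0000, hold=6.4953 ⇒ V=6.4953 continue | (k=2,j=2): S=166.3751, (K−S)⁺=0.0000, hold=0.5175 ⇒ V=0.5175 continue  boundary S*=-
step 1: (k=1,j=0): S=78.2146, (K−S)⁺=3.8954, hold=14.9363 ⇒ V=14.9363 continue | (k=1,j=1): S=129.3664, (K−S)⁺=0.0000, hold=3.5570 ⇒ V=3.5570 continue  boundary S*=-
step 0: (k=0,j=0): S=100.5900, (K−S)⁺=0.0000, hold=9.2897 ⇒ V=9.2897 continue  boundary S*=-

price = 9.2897
boundary = - - - 47.2884 60.8165
tree:
9.2897
14.9363 3.5570
23.3014 6.4953 0.5175
34.8216 11.7973 1.0142 0.0000
45.3405 21.2935 1.9876 0.0000 0.0000
53.5195 34.8216 3.8954 0.0000 0.0000 0.0000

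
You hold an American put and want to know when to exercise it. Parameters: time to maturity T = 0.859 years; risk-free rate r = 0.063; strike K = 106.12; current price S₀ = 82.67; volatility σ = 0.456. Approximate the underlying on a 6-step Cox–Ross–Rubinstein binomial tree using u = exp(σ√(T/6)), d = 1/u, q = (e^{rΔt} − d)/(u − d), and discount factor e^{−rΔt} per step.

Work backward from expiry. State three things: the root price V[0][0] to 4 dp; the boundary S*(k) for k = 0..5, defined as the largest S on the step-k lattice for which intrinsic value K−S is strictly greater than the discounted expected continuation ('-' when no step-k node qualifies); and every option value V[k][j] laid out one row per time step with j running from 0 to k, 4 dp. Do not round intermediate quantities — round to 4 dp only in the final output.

Δt=0.14317  u=1.18832  d=0.84153  q=0.48310  discount=0.99102
step 6 (expiry): payoffs max(K−S,0) = 76.7602 64.6611 47.5759 23.4500 0.0000 0.0000 0.0000
step 5: (k=5,j=0): S=34.8888, (K−S)⁺=71.2312, hold=70.2784 ⇒ V=71.2312 exercise | (k=5,j=1): S=49.2664, (K−S)⁺=56.8536, hold=55.9008 ⇒ V=56.8536 exercise | (k=5,j=2): S=69.5690, (K−S)⁺=36.5510, hold=35.5982 ⇒ V=36.5510 exercise | (k=5,j=3): S=98.2382, (K−S)⁺=7.8818, hold=12.0125 ⇒ V=12.0125 continue | (k=5,j=4): S=138.7220, (K−S)⁺=0.0000, hold=0.0000 ⇒ V=0.0000 continue | (k=5,j=5): S=195.8891, (K−S)⁺=0.0000, hold=0.0000 ⇒ V=0.0000 continue  boundary S*=69.5690
step 4: (k=4,j=0): S=41.4589, (K−S)⁺=64.6611, hold=63.7082 ⇒ V=64.6611 exercise | (k=4,j=1): S=58.5441, (K−S)⁺=47.5759, hold=46.6231 ⇒ V=47.5759 exercise | (k=4,j=2): S=82.6700, (K−S)⁺=23.4500, hold=24.4748 ⇒ V=24.4748 continue | (k=4,j=3): S=116.7382, (K−S)⁺=0.0000, hold=6.1535 ⇒ V=6.1535 continue | (k=4,j=4): S=164.8458, (K−S)⁺=0.0000, hold=0.0000 ⇒ V=0.0000 continue  boundary S*=58.5441
step 3: (k=3,j=0): S=49.2664, (K−S)⁺=56.8536, hold=55.9008 ⇒ V=56.8536 exercise | (k=3,j=1): S=69.5690, (K−S)⁺=36.5510, hold=36.0888 ⇒ V=36.5510 exercise | (k=3,j=2): S=98.2382, (K−S)⁺=7.8818, hold=15.4835 ⇒ V=15.4835 continue | (k=3,j=3): S=138.7220, (K−S)⁺=0.0000, hold=3.1522 ⇒ V=3.1522 continue  boundary S*=69.5690
step 2: (k=2,j=0): S=58.5441, (K−S)⁺=47.5759, hold=46.6231 ⇒ V=47.5759 exercise | (k=2,j=1): S=82.6700, (K−S)⁺=23.4500, hold=26.1366 ⇒ V=26.1366 continue | (k=2,j=2): S=116.7382, (K−S)⁺=0.0000, hold=9.4408 ⇒ V=9.4408 continue  boundary S*=58.5441
step 1: (k=1,j=0): S=69.5690, (K−S)⁺=36.5510, hold=36.8844 ⇒ V=36.8844 continue | (k=1,j=1): S=98.2382, (K−S)⁺=7.8818, hold=17.9086 ⇒ V=17.9086 continue  boundary S*=-
step 0: (k=0,j=0): S=82.6700, (K−S)⁺=23.4500, hold=27.4684 ⇒ V=27.4684 continue  boundary S*=-

price = 27.4684
boundary = - - 58.5441 69.5690 58.5441 69.5690
tree:
27.4684
36.8844 17.9086
47.5759 26.1366 9.4408
56.8536 36.5510 15.4835 3.1522
64.6611 47.5759 24.4748 6.1535 0.0000
71.2312 56.8536 36.5510 12.0125 0.0000 0.0000
76.7602 64.6611 47.5759 23.4500 0.0000 0.0000 0.0000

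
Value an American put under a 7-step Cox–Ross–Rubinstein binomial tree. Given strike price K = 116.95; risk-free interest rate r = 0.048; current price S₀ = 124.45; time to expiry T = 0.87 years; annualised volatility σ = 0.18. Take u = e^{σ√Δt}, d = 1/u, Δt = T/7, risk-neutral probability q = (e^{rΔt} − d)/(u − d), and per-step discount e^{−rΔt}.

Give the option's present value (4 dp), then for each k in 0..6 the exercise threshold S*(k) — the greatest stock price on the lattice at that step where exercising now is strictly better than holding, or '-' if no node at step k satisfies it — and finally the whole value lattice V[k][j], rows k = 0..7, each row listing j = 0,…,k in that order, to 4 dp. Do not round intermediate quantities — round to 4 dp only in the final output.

price = 3.3625
boundary = - - - 102.8767 96.5512 102.8767 109.6166
tree:
3.3625
5.6142 1.4136
9.0738 2.6248 0.3608
14.0733 4.7648 0.7662 0.0072
20.3988 8.3818 1.6270 0.0154 0.0000
26.3353 14.0733 3.4544 0.0330 0.0000 0.0000
31.9068 20.3988 7.3334 0.0708 0.0000 0.0000 0.0000
37.1358 26.3353 14.0733 0.1519 0.0000 0.0000 0.0000 0.0000

Δt=0.12429, u=1.06551, d=0.93851, q=0.53126, disc=e^(-rΔt)=0.99405
k=7 terminal: V=max(K-S,0) → 37.1358 26.3353 14.0733 0.1519 0.0000 0.0000 0.0000 0.0000
k=6: j=0 S=85.0432 intr=31.9068 cont=31.2112 V=31.9068[EX]; j=1 S=96.5512 intr=20.3988 cont=19.7031 V=20.3988[EX]; j=2 S=109.6166 intr=7.3334 cont=6.6378 V=7.3334[EX]; j=3 S=124.4500 intr=0.0000 cont=0.0708 V=0.0708[hold]; j=4 S=141.2906 intr=0.0000 cont=0.0000 V=0.0000[hold]; j=5 S=160.4102 intr=0.0000 cont=0.0000 V=0.0000[hold]; j=6 S=182.1170 intr=0.0000 cont=0.0000 V=0.0000[hold]  S*(6)=109.6166
k=5: j=0 S=90.6147 intr=26.3353 cont=25.6397 V=26.3353[EX]; j=1 S=102.8767 intr=14.0733 cont=13.3777 V=14.0733[EX]; j=2 S=116.7981 intr=0.1519 cont=3.4544 V=3.4544[hold]; j=3 S=132.6032 intr=0.0000 cont=0.0330 V=0.0330[hold]; j=4 S=150.5472 intr=0.0000 cont=0.0000 V=0.0000[hold]; j=5 S=170.9193 intr=0.0000 cont=0.0000 V=0.0000[hold]  S*(5)=102.8767
k=4: j=0 S=96.5512 intr=20.3988 cont=19.7031 V=20.3988[EX]; j=1 S=109.6166 intr=7.3334 cont=8.3818 V=8.3818[hold]; j=2 S=124.4500 intr=0.0000 cont=1.6270 V=1.6270[hold]; j=3 S=141.2906 intr=0.0000 cont=0.0154 V=0.0154[hold]; j=4 S=160.4102 intr=0.0000 cont=0.0000 V=0.0000[hold]  S*(4)=96.5512
k=3: j=0 S=102.8767 intr=14.0733 cont=13.9313 V=14.0733[EX]; j=1 S=116.7981 intr=0.1519 cont=4.7648 V=4.7648[hold]; j=2 S=132.6032 intr=0.0000 cont=0.7662 V=0.7662[hold]; j=3 S=150.5472 intr=0.0000 cont=0.0072 V=0.0072[hold]  S*(3)=102.8767
k=2: j=0 S=109.6166 intr=7.3334 cont=9.0738 V=9.0738[hold]; j=1 S=124.4500 intr=0.0000 cont=2.6248 V=2.6248[hold]; j=2 S=141.2906 intr=0.0000 cont=0.3608 V=0.3608[hold]  S*(2)=-
k=1: j=0 S=116.7981 intr=0.1519 cont=5.6142 V=5.6142[hold]; j=1 S=132.6032 intr=0.0000 cont=1.4136 V=1.4136[hold]  S*(1)=-
k=0: j=0 S=124.4500 intr=0.0000 cont=3.3625 V=3.3625[hold]  S*(0)=-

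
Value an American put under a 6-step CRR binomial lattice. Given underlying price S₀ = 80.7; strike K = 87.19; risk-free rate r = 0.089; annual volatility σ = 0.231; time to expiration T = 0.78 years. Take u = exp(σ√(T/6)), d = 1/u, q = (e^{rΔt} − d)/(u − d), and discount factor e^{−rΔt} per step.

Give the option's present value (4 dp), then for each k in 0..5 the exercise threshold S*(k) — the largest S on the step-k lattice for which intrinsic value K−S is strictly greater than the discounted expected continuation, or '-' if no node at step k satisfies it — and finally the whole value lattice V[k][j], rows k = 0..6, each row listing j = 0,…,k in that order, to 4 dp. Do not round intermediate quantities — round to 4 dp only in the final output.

params: Δt=0.13000 u=1.08686 d=0.92009 q=0.54897 e^(-rΔt)=0.98850
t_6 payoffs: 38.2297 29.3555 18.8728 6.4900 0.0000 0.0000 0.0000
t_5: node(5,0) S=53.2127 payoff=33.9773 vs cont=32.9743 → 33.9773 [stop]  node(5,1) S=62.8577 payoff=24.3323 vs cont=23.3293 → 24.3323 [stop]  node(5,2) S=74.2509 payoff=12.9391 vs cont=11.9361 → 12.9391 [stop]  node(5,3) S=87.7092 payoff=0.0000 vs cont=2.8935 → 2.8935 [wait]  node(5,4) S=103.6068 payoff=0.0000 vs cont=0.0000 → 0.0000 [wait]  node(5,5) S=122.3860 payoff=0.0000 vs cont=0.0000 → 0.0000 [wait]  ⇒ S*(5)=74.2509
t_4: node(4,0) S=57.8345 payoff=29.3555 vs cont=28.3525 → 29.3555 [stop]  node(4,1) S=68.3172 payoff=18.8728 vs cont=17.8698 → 18.8728 [stop]  node(4,2) S=80.7000 payoff=6.4900 vs cont=7.3390 → 7.3390 [wait]  node(4,3) S=95.3272 payoff=0.0000 vs cont=1.2900 → 1.2900 [wait]  node(4,4) S=112.6056 payoff=0.0000 vs cont=0.0000 → 0.0000 [wait]  ⇒ S*(4)=68.3172
t_3: node(3,0) S=62.8577 payoff=24.3323 vs cont=23.3293 → 24.3323 [stop]  node(3,1) S=74.2509 payoff=12.9391 vs cont=12.3968 → 12.9391 [stop]  node(3,2) S=87.7092 payoff=0.0000 vs cont=3.9721 → 3.9721 [wait]  node(3,3) S=103.6068 payoff=0.0000 vs cont=0.5752 → 0.5752 [wait]  ⇒ S*(3)=74.2509
t_2: node(2,0) S=68.3172 payoff=18.8728 vs cont=17.8698 → 18.8728 [stop]  node(2,1) S=80.7000 payoff=6.4900 vs cont=7.9242 → 7.9242 [wait]  node(2,2) S=95.3272 payoff=0.0000 vs cont=2.0830 → 2.0830 [wait]  ⇒ S*(2)=68.3172
t_1: node(1,0) S=74.2509 payoff=12.9391 vs cont=12.7144 → 12.9391 [stop]  node(1,1) S=87.7092 payoff=0.0000 vs cont=4.6633 → 4.6633 [wait]  ⇒ S*(1)=74.2509
t_0: node(0,0) S=80.7000 payoff=6.4900 vs cont=8.2993 → 8.2993 [wait]  ⇒ S*(0)=-

price = 8.2993
boundary = - 74.2509 68.3172 74.2509 68.3172 74.2509
tree:
8.2993
12.9391 4.6633
18.8728 7.9242 2.0830
24.3323 12.9391 3.9721 0.5752
29.3555 18.8728 7.3390 1.2900 0.0000
33.9773 24.3323 12.9391 2.8935 0.0000 0.0000
38.2297 29.3555 18.8728 6.4900 0.0000 0.0000 0.0000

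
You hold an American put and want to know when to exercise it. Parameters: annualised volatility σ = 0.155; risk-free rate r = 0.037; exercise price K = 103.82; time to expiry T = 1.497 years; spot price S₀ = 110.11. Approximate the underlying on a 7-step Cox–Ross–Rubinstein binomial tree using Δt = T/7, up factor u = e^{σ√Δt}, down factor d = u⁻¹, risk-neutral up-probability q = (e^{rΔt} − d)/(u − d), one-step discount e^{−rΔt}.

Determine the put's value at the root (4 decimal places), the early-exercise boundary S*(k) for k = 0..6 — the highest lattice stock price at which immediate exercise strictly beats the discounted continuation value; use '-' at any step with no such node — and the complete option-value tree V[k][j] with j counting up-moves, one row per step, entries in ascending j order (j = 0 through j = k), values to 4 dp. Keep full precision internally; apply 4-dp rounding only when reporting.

Δt=0.21386  u=1.07431  d=0.93083  q=0.53745  discount=0.99212
step 7 (expiry): payoffs max(K−S,0) = 37.1520 26.8756 15.0151 1.3264 0.0000 0.0000 0.0000 0.0000
step 6: (k=6,j=0): S=71.6221, (K−S)⁺=32.1979, hold=31.3796 ⇒ V=32.1979 exercise | (k=6,j=1): S=82.6622, (K−S)⁺=21.1578, hold=20.3395 ⇒ V=21.1578 exercise | (k=6,j=2): S=95.4041, (K−S)⁺=8.4159, hold=7.5977 ⇒ V=8.4159 exercise | (k=6,j=3): S=110.1100, (K−S)⁺=0.0000, hold=0.6087 ⇒ V=0.6087 continue | (k=6,j=4): S=127.0827, (K−S)⁺=0.0000, hold=0.0000 ⇒ V=0.0000 continue | (k=6,j=5): S=146.6717, (K−S)⁺=0.0000, hold=0.0000 ⇒ V=0.0000 continue | (k=6,j=6): S=169.2802, (K−S)⁺=0.0000, hold=0.0000 ⇒ V=0.0000 continue  boundary S*=95.4041
step 5: (k=5,j=0): S=76.9444, (K−S)⁺=26.8756, hold=26.0573 ⇒ V=26.8756 exercise | (k=5,j=1): S=88.8049, (K−S)⁺=15.0151, hold=14.1968 ⇒ V=15.0151 exercise | (k=5,j=2): S=102.4936, (K−S)⁺=1.3264, hold=4.1866 ⇒ V=4.1866 continue | (k=5,j=3): S=118.2924, (K−S)⁺=0.0000, hold=0.2793 ⇒ V=0.2793 continue | (k=5,j=4): S=136.5264, (K−S)⁺=0.0000, hold=0.0000 ⇒ V=0.0000 continue | (k=5,j=5): S=157.5710, (K−S)⁺=0.0000, hold=0.0000 ⇒ V=0.0000 continue  boundary S*=88.8049
step 4: (k=4,j=0): S=82.6622, (K−S)⁺=21.1578, hold=20.3395 ⇒ V=21.1578 exercise | (k=4,j=1): S=95.4041, (K−S)⁺=8.4159, hold=9.1228 ⇒ V=9.1228 continue | (k=4,j=2): S=110.1100, (K−S)⁺=0.0000, hold=2.0702 ⇒ V=2.0702 continue | (k=4,j=3): S=127.0827, (K−S)⁺=0.0000, hold=0.1282 ⇒ V=0.1282 continue | (k=4,j=4): S=146.6717, (K−S)⁺=0.0000, hold=0.0000 ⇒ V=0.0000 continue  boundary S*=82.6622
step 3: (k=3,j=0): S=88.8049, (K−S)⁺=15.0151, hold=14.5737 ⇒ V=15.0151 exercise | (k=3,j=1): S=102.4936, (K−S)⁺=1.3264, hold=5.2903 ⇒ V=5.2903 continue | (k=3,j=2): S=118.2924, (K−S)⁺=0.0000, hold=1.0184 ⇒ V=1.0184 continue | (k=3,j=3): S=136.5264, (K−S)⁺=0.0000, hold=0.0588 ⇒ V=0.0588 continue  boundary S*=88.8049
step 2: (k=2,j=0): S=95.4041, (K−S)⁺=8.4159, hold=9.7113 ⇒ V=9.7113 continue | (k=2,j=1): S=110.1100, (K−S)⁺=0.0000, hold=2.9707 ⇒ V=2.9707 continue | (k=2,j=2): S=127.0827, (K−S)⁺=0.0000, hold=0.4987 ⇒ V=0.4987 continue  boundary S*=-
step 1: (k=1,j=0): S=102.4936, (K−S)⁺=1.3264, hold=6.0406 ⇒ V=6.0406 continue | (k=1,j=1): S=118.2924, (K−S)⁺=0.0000, hold=1.6292 ⇒ V=1.6292 continue  boundary S*=-
step 0: (k=0,j=0): S=110.1100, (K−S)⁺=0.0000, hold=3.6407 ⇒ V=3.6407 continue  boundary S*=-

price = 3.6407
boundary = - - - 88.8049 82.6622 88.8049 95.4041
tree:
3.6407
6.0406 1.6292
9.7113 2.9707 0.4987
15.0151 5.2903 1.0184 0.0588
21.1578 9.1228 2.0702 0.1282 0.0000
26.8756 15.0151 4.1866 0.2793 0.0000 0.0000
32.1979 21.1578 8.4159 0.6087 0.0000 0.0000 0.0000
37.1520 26.8756 15.0151 1.3264 0.0000 0.0000 0.0000 0.0000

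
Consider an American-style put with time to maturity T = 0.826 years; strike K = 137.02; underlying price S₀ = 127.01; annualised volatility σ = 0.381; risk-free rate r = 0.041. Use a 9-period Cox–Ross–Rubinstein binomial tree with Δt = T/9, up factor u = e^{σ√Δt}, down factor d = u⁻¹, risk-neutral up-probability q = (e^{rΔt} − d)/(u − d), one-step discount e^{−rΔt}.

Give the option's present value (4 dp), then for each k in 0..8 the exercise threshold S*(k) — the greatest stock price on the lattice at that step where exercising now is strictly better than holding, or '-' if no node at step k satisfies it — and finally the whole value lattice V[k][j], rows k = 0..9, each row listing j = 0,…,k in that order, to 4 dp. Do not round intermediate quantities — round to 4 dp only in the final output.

Δt=0.09178, u=1.12235, d=0.89099, q=0.48747, disc=e^(-rΔt)=0.99624
k=9 terminal: V=max(K-S,0) → 92.0743 80.4034 65.7020 47.1831 23.8555 0.0000 0.0000 0.0000 0.0000 0.0000
k=8: j=0 S=50.4448 intr=86.5752 cont=86.0606 V=86.5752[EX]; j=1 S=63.5436 intr=73.4764 cont=72.9618 V=73.4764[EX]; j=2 S=80.0437 intr=56.9763 cont=56.4617 V=56.9763[EX]; j=3 S=100.8283 intr=36.1917 cont=35.6771 V=36.1917[EX]; j=4 S=127.0100 intr=10.0100 cont=12.1807 V=12.1807[hold]; j=5 S=159.9902 intr=0.0000 cont=0.0000 V=0.0000[hold]; j=6 S=201.5342 intr=0.0000 cont=0.0000 V=0.0000[hold]; j=7 S=253.8659 intr=0.0000 cont=0.0000 V=0.0000[hold]; j=8 S=319.7862 intr=0.0000 cont=0.0000 V=0.0000[hold]  S*(8)=100.8283
k=7: j=0 S=56.6166 intr=80.4034 cont=79.8888 V=80.4034[EX]; j=1 S=71.3180 intr=65.7020 cont=65.1874 V=65.7020[EX]; j=2 S=89.8369 intr=47.1831 cont=46.6685 V=47.1831[EX]; j=3 S=113.1645 intr=23.8555 cont=24.3951 V=24.3951[hold]; j=4 S=142.5495 intr=0.0000 cont=6.2195 V=6.2195[hold]; j=5 S=179.5648 intr=0.0000 cont=0.0000 V=0.0000[hold]; j=6 S=226.1917 intr=0.0000 cont=0.0000 V=0.0000[hold]; j=7 S=284.9260 intr=0.0000 cont=0.0000 V=0.0000[hold]  S*(7)=89.8369
k=6: j=0 S=63.5436 intr=73.4764 cont=72.9618 V=73.4764[EX]; j=1 S=80.0437 intr=56.9763 cont=56.4617 V=56.9763[EX]; j=2 S=100.8283 intr=36.1917 cont=35.9391 V=36.1917[EX]; j=3 S=127.0100 intr=10.0100 cont=15.4767 V=15.4767[hold]; j=4 S=159.9902 intr=0.0000 cont=3.1757 V=3.1757[hold]; j=5 S=201.5342 intr=0.0000 cont=0.0000 V=0.0000[hold]; j=6 S=253.8659 intr=0.0000 cont=0.0000 V=0.0000[hold]  S*(6)=100.8283
k=5: j=0 S=71.3180 intr=65.7020 cont=65.1874 V=65.7020[EX]; j=1 S=89.8369 intr=47.1831 cont=46.6685 V=47.1831[EX]; j=2 S=113.1645 intr=23.8555 cont=25.9957 V=25.9957[hold]; j=3 S=142.5495 intr=0.0000 cont=9.4447 V=9.4447[hold]; j=4 S=179.5648 intr=0.0000 cont=1.6215 V=1.6215[hold]; j=5 S=226.1917 intr=0.0000 cont=0.0000 V=0.0000[hold]  S*(5)=89.8369
k=4: j=0 S=80.0437 intr=56.9763 cont=56.4617 V=56.9763[EX]; j=1 S=100.8283 intr=36.1917 cont=36.7164 V=36.7164[hold]; j=2 S=127.0100 intr=10.0100 cont=17.8602 V=17.8602[hold]; j=3 S=159.9902 intr=0.0000 cont=5.6100 V=5.6100[hold]; j=4 S=201.5342 intr=0.0000 cont=0.8280 V=0.8280[hold]  S*(4)=80.0437
k=3: j=0 S=89.8369 intr=47.1831 cont=46.9233 V=47.1831[EX]; j=1 S=113.1645 intr=23.8555 cont=27.4212 V=27.4212[hold]; j=2 S=142.5495 intr=0.0000 cont=11.8439 V=11.8439[hold]; j=3 S=179.5648 intr=0.0000 cont=3.2666 V=3.2666[hold]  S*(3)=89.8369
k=2: j=0 S=100.8283 intr=36.1917 cont=37.4087 V=37.4087[hold]; j=1 S=127.0100 intr=10.0100 cont=19.7533 V=19.7533[hold]; j=2 S=159.9902 intr=0.0000 cont=7.6339 V=7.6339[hold]  S*(2)=-
k=1: j=0 S=113.1645 intr=23.8555 cont=28.6940 V=28.6940[hold]; j=1 S=142.5495 intr=0.0000 cont=13.7935 V=13.7935[hold]  S*(1)=-
k=0: j=0 S=127.0100 intr=10.0100 cont=21.3499 V=21.3499[hold]  S*(0)=-

price = 21.3499
boundary = - - - 89.8369 80.0437 89.8369 100.8283 89.8369 100.8283
tree:
21.3499
28.6940 13.7935
37.4087 19.7533 7.6339
47.1831 27.4212 11.8439 3.2666
56.9763 36.7164 17.8602 5.6100 0.8280
65.7020 47.1831 25.9957 9.4447 1.6215 0.0000
73.4764 56.9763 36.1917 15.4767 3.1757 0.0000 0.0000
80.4034 65.7020 47.1831 24.3951 6.2195 0.0000 0.0000 0.0000
86.5752 73.4764 56.9763 36.1917 12.1807 0.0000 0.0000 0.0000 0.0000
92.0743 80.4034 65.7020 47.1831 23.8555 0.0000 0.0000 0.0000 0.0000 0.0000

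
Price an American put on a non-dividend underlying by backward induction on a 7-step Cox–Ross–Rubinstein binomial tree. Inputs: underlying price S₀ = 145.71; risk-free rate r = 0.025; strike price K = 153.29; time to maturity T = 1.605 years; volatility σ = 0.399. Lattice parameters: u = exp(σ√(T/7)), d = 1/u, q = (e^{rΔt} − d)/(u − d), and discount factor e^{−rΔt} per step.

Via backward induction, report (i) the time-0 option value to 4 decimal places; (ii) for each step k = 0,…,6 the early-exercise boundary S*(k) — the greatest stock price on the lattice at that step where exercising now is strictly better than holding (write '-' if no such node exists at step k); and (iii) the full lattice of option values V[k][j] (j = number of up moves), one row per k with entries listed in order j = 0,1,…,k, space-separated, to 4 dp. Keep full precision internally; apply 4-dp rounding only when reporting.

Δt=0.22929, u=1.21053, d=0.82609, q=0.46733, disc=e^(-rΔt)=0.99428
k=7 terminal: V=max(K-S,0) → 115.0369 97.2348 71.1480 32.9210 0.0000 0.0000 0.0000 0.0000
k=6: j=0 S=46.3064 intr=106.9836 cont=106.1074 V=106.9836[EX]; j=1 S=67.8564 intr=85.4336 cont=84.5575 V=85.4336[EX]; j=2 S=99.4352 intr=53.8548 cont=52.9787 V=53.8548[EX]; j=3 S=145.7100 intr=7.5800 cont=17.4357 V=17.4357[hold]; j=4 S=213.5201 intr=0.0000 cont=0.0000 V=0.0000[hold]; j=5 S=312.8875 intr=0.0000 cont=0.0000 V=0.0000[hold]; j=6 S=458.4981 intr=0.0000 cont=0.0000 V=0.0000[hold]  S*(6)=99.4352
k=5: j=0 S=56.0552 intr=97.2348 cont=96.3586 V=97.2348[EX]; j=1 S=82.1420 intr=71.1480 cont=70.2718 V=71.1480[EX]; j=2 S=120.3690 intr=32.9210 cont=36.6244 V=36.6244[hold]; j=3 S=176.3860 intr=0.0000 cont=9.2343 V=9.2343[hold]; j=4 S=258.4720 intr=0.0000 cont=0.0000 V=0.0000[hold]; j=5 S=378.7589 intr=0.0000 cont=0.0000 V=0.0000[hold]  S*(5)=82.1420
k=4: j=0 S=67.8564 intr=85.4336 cont=84.5575 V=85.4336[EX]; j=1 S=99.4352 intr=53.8548 cont=54.6995 V=54.6995[hold]; j=2 S=145.7100 intr=7.5800 cont=23.6879 V=23.6879[hold]; j=3 S=213.5201 intr=0.0000 cont=4.8907 V=4.8907[hold]; j=4 S=312.8875 intr=0.0000 cont=0.0000 V=0.0000[hold]  S*(4)=67.8564
k=3: j=0 S=82.1420 intr=71.1480 cont=70.6643 V=71.1480[EX]; j=1 S=120.3690 intr=32.9210 cont=39.9769 V=39.9769[hold]; j=2 S=176.3860 intr=0.0000 cont=14.8181 V=14.8181[hold]; j=3 S=258.4720 intr=0.0000 cont=2.5902 V=2.5902[hold]  S*(3)=82.1420
k=2: j=0 S=99.4352 intr=53.8548 cont=56.2573 V=56.2573[hold]; j=1 S=145.7100 intr=7.5800 cont=28.0581 V=28.0581[hold]; j=2 S=213.5201 intr=0.0000 cont=9.0516 V=9.0516[hold]  S*(2)=-
k=1: j=0 S=120.3690 intr=32.9210 cont=42.8326 V=42.8326[hold]; j=1 S=176.3860 intr=0.0000 cont=19.0661 V=19.0661[hold]  S*(1)=-
k=0: j=0 S=145.7100 intr=7.5800 cont=31.5444 V=31.5444[hold]  S*(0)=-

price = 31.5444
boundary = - - - 82.1420 67.8564 82.1420 99.4352
tree:
31.5444
42.8326 19.0661
56.2573 28.0581 9.0516
71.1480 39.9769 14.8181 2.5902
85.4336 54.6995 23.6879 4.8907 0.0000
97.2348 71.1480 36.6244 9.2343 0.0000 0.0000
106.9836 85.4336 53.8548 17.4357 0.0000 0.0000 0.0000
115.0369 97.2348 71.1480 32.9210 0.0000 0.0000 0.0000 0.0000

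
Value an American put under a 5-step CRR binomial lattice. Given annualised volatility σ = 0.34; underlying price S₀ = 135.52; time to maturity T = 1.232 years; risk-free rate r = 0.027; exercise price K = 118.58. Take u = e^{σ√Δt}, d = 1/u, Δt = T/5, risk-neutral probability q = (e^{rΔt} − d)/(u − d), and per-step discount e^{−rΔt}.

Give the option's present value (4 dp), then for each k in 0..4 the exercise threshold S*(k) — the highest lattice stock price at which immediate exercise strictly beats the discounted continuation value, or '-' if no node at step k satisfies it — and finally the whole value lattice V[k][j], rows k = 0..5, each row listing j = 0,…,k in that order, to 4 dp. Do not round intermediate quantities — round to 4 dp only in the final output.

Δt=0.24640  u=1.18385  d=0.84470  q=0.47759  discount=0.99337
step 5 (expiry): payoffs max(K−S,0) = 60.2999 36.9004 4.1060 0.0000 0.0000 0.0000
step 4: (k=4,j=0): S=68.9949, (K−S)⁺=49.5851, hold=48.7988 ⇒ V=49.5851 exercise | (k=4,j=1): S=96.6964, (K−S)⁺=21.8836, hold=21.0973 ⇒ V=21.8836 exercise | (k=4,j=2): S=135.5200, (K−S)⁺=0.0000, hold=2.1308 ⇒ V=2.1308 continue | (k=4,j=3): S=189.9313, (K−S)⁺=0.0000, hold=0.0000 ⇒ V=0.0000 continue | (k=4,j=4): S=266.1887, (K−S)⁺=0.0000, hold=0.0000 ⇒ V=0.0000 continue  boundary S*=96.6964
step 3: (k=3,j=0): S=81.6796, (K−S)⁺=36.9004, hold=36.1141 ⇒ V=36.9004 exercise | (k=3,j=1): S=114.4740, (K−S)⁺=4.1060, hold=12.3673 ⇒ V=12.3673 continue | (k=3,j=2): S=160.4353, (K−S)⁺=0.0000, hold=1.1058 ⇒ V=1.1058 continue | (k=3,j=3): S=224.8501, (K−S)⁺=0.0000, hold=0.0000 ⇒ V=0.0000 continue  boundary S*=81.6796
step 2: (k=2,j=0): S=96.6964, (K−S)⁺=21.8836, hold=25.0167 ⇒ V=25.0167 continue | (k=2,j=1): S=135.5200, (K−S)⁺=0.0000, hold=6.9426 ⇒ V=6.9426 continue | (k=2,j=2): S=189.9313, (K−S)⁺=0.0000, hold=0.5738 ⇒ V=0.5738 continue  boundary S*=-
step 1: (k=1,j=0): S=114.4740, (K−S)⁺=4.1060, hold=16.2761 ⇒ V=16.2761 continue | (k=1,j=1): S=160.4353, (K−S)⁺=0.0000, hold=3.8751 ⇒ V=3.8751 continue  boundary S*=-
step 0: (k=0,j=0): S=135.5200, (K−S)⁺=0.0000, hold=10.2849 ⇒ V=10.2849 continue  boundary S*=-

price = 10.2849
boundary = - - - 81.6796 96.6964
tree:
10.2849
16.2761 3.8751
25.0167 6.9426 0.5738
36.9004 12.3673 1.1058 0.0000
49.5851 21.8836 2.1308 0.0000 0.0000
60.2999 36.9004 4.1060 0.0000 0.0000 0.0000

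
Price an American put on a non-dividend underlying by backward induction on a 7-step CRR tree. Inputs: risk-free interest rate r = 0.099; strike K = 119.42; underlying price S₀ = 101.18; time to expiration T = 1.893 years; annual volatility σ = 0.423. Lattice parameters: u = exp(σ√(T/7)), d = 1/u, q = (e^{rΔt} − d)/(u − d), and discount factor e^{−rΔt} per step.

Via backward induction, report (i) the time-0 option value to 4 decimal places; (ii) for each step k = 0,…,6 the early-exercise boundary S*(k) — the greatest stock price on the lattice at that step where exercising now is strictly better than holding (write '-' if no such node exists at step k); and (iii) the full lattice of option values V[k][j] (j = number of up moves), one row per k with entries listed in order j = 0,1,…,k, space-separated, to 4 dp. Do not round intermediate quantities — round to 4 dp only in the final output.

params: Δt=0.27043 u=1.24604 d=0.80254 q=0.50641 e^(-rΔt)=0.97358
t_7 payoffs: 97.7246 85.7353 67.1205 38.2188 0.0000 0.0000 0.0000 0.0000
t_6: node(6,0) S=27.0334 payoff=92.3866 vs cont=89.2319 → 92.3866 [stop]  node(6,1) S=41.9725 payoff=77.4475 vs cont=74.2928 → 77.4475 [stop]  node(6,2) S=65.1673 payoff=54.2527 vs cont=51.0980 → 54.2527 [stop]  node(6,3) S=101.1800 payoff=18.2400 vs cont=18.3661 → 18.3661 [wait]  node(6,4) S=157.0940 payoff=0.0000 vs cont=0.0000 → 0.0000 [wait]  node(6,5) S=243.9071 payoff=0.0000 vs cont=0.0000 → 0.0000 [wait]  node(6,6) S=378.6949 payoff=0.0000 vs cont=0.0000 → 0.0000 [wait]  ⇒ S*(6)=65.1673
t_5: node(5,0) S=33.6847 payoff=85.7353 vs cont=82.5806 → 85.7353 [stop]  node(5,1) S=52.2995 payoff=67.1205 vs cont=63.9658 → 67.1205 [stop]  node(5,2) S=81.2012 payoff=38.2188 vs cont=35.1263 → 38.2188 [stop]  node(5,3) S=126.0745 payoff=0.0000 vs cont=8.8259 → 8.8259 [wait]  node(5,4) S=195.7456 payoff=0.0000 vs cont=0.0000 → 0.0000 [wait]  node(5,5) S=303.9184 payoff=0.0000 vs cont=0.0000 → 0.0000 [wait]  ⇒ S*(5)=81.2012
t_4: node(4,0) S=41.9725 payoff=77.4475 vs cont=74.2928 → 77.4475 [stop]  node(4,1) S=65.1673 payoff=54.2527 vs cont=51.0980 → 54.2527 [stop]  node(4,2) S=101.1800 payoff=18.2400 vs cont=22.7175 → 22.7175 [wait]  node(4,3) S=157.0940 payoff=0.0000 vs cont=4.2413 → 4.2413 [wait]  node(4,4) S=243.9071 payoff=0.0000 vs cont=0.0000 → 0.0000 [wait]  ⇒ S*(4)=65.1673
t_3: node(3,0) S=52.2995 payoff=67.1205 vs cont=63.9658 → 67.1205 [stop]  node(3,1) S=81.2012 payoff=38.2188 vs cont=37.2717 → 38.2188 [stop]  node(3,2) S=126.0745 payoff=0.0000 vs cont=13.0080 → 13.0080 [wait]  node(3,3) S=195.7456 payoff=0.0000 vs cont=2.0382 → 2.0382 [wait]  ⇒ S*(3)=81.2012
t_2: node(2,0) S=65.1673 payoff=54.2527 vs cont=51.0980 → 54.2527 [stop]  node(2,1) S=101.1800 payoff=18.2400 vs cont=24.7795 → 24.7795 [wait]  node(2,2) S=157.0940 payoff=0.0000 vs cont=7.2559 → 7.2559 [wait]  ⇒ S*(2)=65.1673
t_1: node(1,0) S=81.2012 payoff=38.2188 vs cont=38.2883 → 38.2883 [wait]  node(1,1) S=126.0745 payoff=0.0000 vs cont=15.4852 → 15.4852 [wait]  ⇒ S*(1)=-
t_0: node(0,0) S=101.1800 payoff=18.2400 vs cont=26.0342 → 26.0342 [wait]  ⇒ S*(0)=-

price = 26.0342
boundary = - - 65.1673 81.2012 65.1673 81.2012 65.1673
tree:
26.0342
38.2883 15.4852
54.2527 24.7795 7.2559
67.1205 38.2188 13.0080 2.0382
77.4475 54.2527 22.7175 4.2413 0.0000
85.7353 67.1205 38.2188 8.8259 0.0000 0.0000
92.3866 77.4475 54.2527 18.3661 0.0000 0.0000 0.0000
97.7246 85.7353 67.1205 38.2188 0.0000 0.0000 0.0000 0.0000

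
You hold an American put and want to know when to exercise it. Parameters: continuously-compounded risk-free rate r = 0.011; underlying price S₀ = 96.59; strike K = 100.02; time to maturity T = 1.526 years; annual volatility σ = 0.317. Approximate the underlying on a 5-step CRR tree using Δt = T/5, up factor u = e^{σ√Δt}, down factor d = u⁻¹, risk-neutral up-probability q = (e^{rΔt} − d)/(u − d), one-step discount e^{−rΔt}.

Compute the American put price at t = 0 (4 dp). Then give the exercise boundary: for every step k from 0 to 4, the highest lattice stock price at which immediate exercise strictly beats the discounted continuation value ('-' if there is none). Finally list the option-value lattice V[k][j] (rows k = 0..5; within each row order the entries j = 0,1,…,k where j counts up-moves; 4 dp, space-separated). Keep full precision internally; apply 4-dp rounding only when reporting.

price = 16.8870
boundary = - - - 57.1167 68.0486
tree:
16.8870
24.0436 8.8040
32.9155 14.0458 2.8581
42.9033 21.7024 5.3691 0.0000
52.0791 31.9714 10.0861 0.0000 0.0000
59.7807 42.9033 18.9471 0.0000 0.0000 0.0000

Δt=0.30520, u=1.19140, d=0.83935, q=0.46588, disc=e^(-rΔt)=0.99665
k=5 terminal: V=max(K-S,0) → 59.7807 42.9033 18.9471 0.0000 0.0000 0.0000
k=4: j=0 S=47.9409 intr=52.0791 cont=51.7438 V=52.0791[EX]; j=1 S=68.0486 intr=31.9714 cont=31.6362 V=31.9714[EX]; j=2 S=96.5900 intr=3.4300 cont=10.0861 V=10.0861[hold]; j=3 S=137.1024 intr=0.0000 cont=0.0000 V=0.0000[hold]; j=4 S=194.6067 intr=0.0000 cont=0.0000 V=0.0000[hold]  S*(4)=68.0486
k=3: j=0 S=57.1167 intr=42.9033 cont=42.5681 V=42.9033[EX]; j=1 S=81.0729 intr=18.9471 cont=21.7024 V=21.7024[hold]; j=2 S=115.0770 intr=0.0000 cont=5.3691 V=5.3691[hold]; j=3 S=163.3433 intr=0.0000 cont=0.0000 V=0.0000[hold]  S*(3)=57.1167
k=2: j=0 S=68.0486 intr=31.9714 cont=32.9155 V=32.9155[hold]; j=1 S=96.5900 intr=3.4300 cont=14.0458 V=14.0458[hold]; j=2 S=137.1024 intr=0.0000 cont=2.8581 V=2.8581[hold]  S*(2)=-
k=1: j=0 S=81.0729 intr=18.9471 cont=24.0436 V=24.0436[hold]; j=1 S=115.0770 intr=0.0000 cont=8.8040 V=8.8040[hold]  S*(1)=-
k=0: j=0 S=96.5900 intr=3.4300 cont=16.8870 V=16.8870[hold]  S*(0)=-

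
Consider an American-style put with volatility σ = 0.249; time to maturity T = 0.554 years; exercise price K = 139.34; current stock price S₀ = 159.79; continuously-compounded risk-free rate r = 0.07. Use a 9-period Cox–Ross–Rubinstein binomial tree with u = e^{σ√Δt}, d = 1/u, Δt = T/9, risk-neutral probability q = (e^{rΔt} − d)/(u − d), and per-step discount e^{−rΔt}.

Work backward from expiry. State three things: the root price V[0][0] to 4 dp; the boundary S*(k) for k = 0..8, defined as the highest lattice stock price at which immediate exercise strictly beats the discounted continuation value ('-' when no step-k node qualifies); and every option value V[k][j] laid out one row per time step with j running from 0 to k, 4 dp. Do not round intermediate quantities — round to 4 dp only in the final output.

params: Δt=0.06156 u=1.06373 d=0.94009 q=0.51949 e^(-rΔt)=0.99570
t_9 payoffs: 47.7008 35.6490 22.0123 6.5821 0.0000 0.0000 0.0000 0.0000 0.0000 0.0000
t_8: node(8,0) S=97.4790 payoff=41.8610 vs cont=41.2618 → 41.8610 [stop]  node(8,1) S=110.2988 payoff=29.0412 vs cont=28.4421 → 29.0412 [stop]  node(8,2) S=124.8046 payoff=14.5354 vs cont=13.9363 → 14.5354 [stop]  node(8,3) S=141.2180 payoff=0.0000 vs cont=3.1492 → 3.1492 [wait]  node(8,4) S=159.7900 payoff=0.0000 vs cont=0.0000 → 0.0000 [wait]  node(8,5) S=180.8045 payoff=0.0000 vs cont=0.0000 → 0.0000 [wait]  node(8,6) S=204.5826 payoff=0.0000 vs cont=0.0000 → 0.0000 [wait]  node(8,7) S=231.4879 payoff=0.0000 vs cont=0.0000 → 0.0000 [wait]  node(8,8) S=261.9316 payoff=0.0000 vs cont=0.0000 → 0.0000 [wait]  ⇒ S*(8)=124.8046
t_7: node(7,0) S=103.6910 payoff=35.6490 vs cont=35.0499 → 35.6490 [stop]  node(7,1) S=117.3277 payoff=22.0123 vs cont=21.4132 → 22.0123 [stop]  node(7,2) S=132.7579 payoff=6.5821 vs cont=8.5834 → 8.5834 [wait]  node(7,3) S=150.2172 payoff=0.0000 vs cont=1.5067 → 1.5067 [wait]  node(7,4) S=169.9728 payoff=0.0000 vs cont=0.0000 → 0.0000 [wait]  node(7,5) S=192.3264 payoff=0.0000 vs cont=0.0000 → 0.0000 [wait]  node(7,6) S=217.6199 payoff=0.0000 vs cont=0.0000 → 0.0000 [wait]  node(7,7) S=246.2397 payoff=0.0000 vs cont=0.0000 → 0.0000 [wait]  ⇒ S*(7)=117.3277
t_6: node(6,0) S=110.2988 payoff=29.0412 vs cont=28.4421 → 29.0412 [stop]  node(6,1) S=124.8046 payoff=14.5354 vs cont=14.9715 → 14.9715 [wait]  node(6,2) S=141.2180 payoff=0.0000 vs cont=4.8860 → 4.8860 [wait]  node(6,3) S=159.7900 payoff=0.0000 vs cont=0.7209 → 0.7209 [wait]  node(6,4) S=180.8045 payoff=0.0000 vs cont=0.0000 → 0.0000 [wait]  node(6,5) S=204.5826 payoff=0.0000 vs cont=0.0000 → 0.0000 [wait]  node(6,6) S=231.4879 payoff=0.0000 vs cont=0.0000 → 0.0000 [wait]  ⇒ S*(6)=110.2988
t_5: node(5,0) S=117.3277 payoff=22.0123 vs cont=21.6387 → 22.0123 [stop]  node(5,1) S=132.7579 payoff=6.5821 vs cont=9.6904 → 9.6904 [wait]  node(5,2) S=150.2172 payoff=0.0000 vs cont=2.7106 → 2.7106 [wait]  node(5,3) S=169.9728 payoff=0.0000 vs cont=0.3449 → 0.3449 [wait]  node(5,4) S=192.3264 payoff=0.0000 vs cont=0.0000 → 0.0000 [wait]  node(5,5) S=217.6199 payoff=0.0000 vs cont=0.0000 → 0.0000 [wait]  ⇒ S*(5)=117.3277
t_4: node(4,0) S=124.8046 payoff=14.5354 vs cont=15.5441 → 15.5441 [wait]  node(4,1) S=141.2180 payoff=0.0000 vs cont=6.0384 → 6.0384 [wait]  node(4,2) S=159.7900 payoff=0.0000 vs cont=1.4753 → 1.4753 [wait]  node(4,3) S=180.8045 payoff=0.0000 vs cont=0.1650 → 0.1650 [wait]  node(4,4) S=204.5826 payoff=0.0000 vs cont=0.0000 → 0.0000 [wait]  ⇒ S*(4)=-
t_3: node(3,0) S=132.7579 payoff=6.5821 vs cont=10.5604 → 10.5604 [wait]  node(3,1) S=150.2172 payoff=0.0000 vs cont=3.6521 → 3.6521 [wait]  node(3,2) S=169.9728 payoff=0.0000 vs cont=0.7912 → 0.7912 [wait]  node(3,3) S=192.3264 payoff=0.0000 vs cont=0.0790 → 0.0790 [wait]  ⇒ S*(3)=-
t_2: node(2,0) S=141.2180 payoff=0.0000 vs cont=6.9417 → 6.9417 [wait]  node(2,1) S=159.7900 payoff=0.0000 vs cont=2.1566 → 2.1566 [wait]  node(2,2) S=180.8045 payoff=0.0000 vs cont=0.4194 → 0.4194 [wait]  ⇒ S*(2)=-
t_1: node(1,0) S=150.2172 payoff=0.0000 vs cont=4.4367 → 4.4367 [wait]  node(1,1) S=169.9728 payoff=0.0000 vs cont=1.2487 → 1.2487 [wait]  ⇒ S*(1)=-
t_0: node(0,0) S=159.7900 payoff=0.0000 vs cont=2.7687 → 2.7687 [wait]  ⇒ S*(0)=-

price = 2.7687
boundary = - - - - - 117.3277 110.2988 117.3277 124.8046
tree:
2.7687
4.4367 1.2487
6.9417 2.1566 0.4194
10.5604 3.6521 0.7912 0.0790
15.5441 6.0384 1.4753 0.1650 0.0000
22.0123 9.6904 2.7106 0.3449 0.0000 0.0000
29.0412 14.9715 4.8860 0.7209 0.0000 0.0000 0.0000
35.6490 22.0123 8.5834 1.5067 0.0000 0.0000 0.0000 0.0000
41.8610 29.0412 14.5354 3.1492 0.0000 0.0000 0.0000 0.0000 0.0000
47.7008 35.6490 22.0123 6.5821 0.0000 0.0000 0.0000 0.0000 0.0000 0.0000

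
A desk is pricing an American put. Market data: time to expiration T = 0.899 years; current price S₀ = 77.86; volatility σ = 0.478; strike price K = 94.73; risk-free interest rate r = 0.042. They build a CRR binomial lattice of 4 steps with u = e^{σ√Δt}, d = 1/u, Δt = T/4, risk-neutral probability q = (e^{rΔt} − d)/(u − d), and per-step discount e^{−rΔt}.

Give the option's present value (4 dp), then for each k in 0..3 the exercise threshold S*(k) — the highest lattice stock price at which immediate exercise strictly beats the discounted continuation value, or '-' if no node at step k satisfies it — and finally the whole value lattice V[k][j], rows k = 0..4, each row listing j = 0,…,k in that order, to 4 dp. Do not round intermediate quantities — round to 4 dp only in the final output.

Δt=0.22475  u=1.25434  d=0.79723  q=0.46434  discount=0.99060
step 4 (expiry): payoffs max(K−S,0) = 63.2776 45.2438 16.8700 0.0000 0.0000
step 3: (k=3,j=0): S=39.4520, (K−S)⁺=55.2780, hold=54.3880 ⇒ V=55.2780 exercise | (k=3,j=1): S=62.0725, (K−S)⁺=32.6575, hold=31.7675 ⇒ V=32.6575 exercise | (k=3,j=2): S=97.6629, (K−S)⁺=0.0000, hold=8.9517 ⇒ V=8.9517 continue | (k=3,j=3): S=153.6597, (K−S)⁺=0.0000, hold=0.0000 ⇒ V=0.0000 continue  boundary S*=62.0725
step 2: (k=2,j=0): S=49.4862, (K−S)⁺=45.2438, hold=44.3538 ⇒ V=45.2438 exercise | (k=2,j=1): S=77.8600, (K−S)⁺=16.8700, hold=21.4466 ⇒ V=21.4466 continue | (k=2,j=2): S=122.5024, (K−S)⁺=0.0000, hold=4.7501 ⇒ V=4.7501 continue  boundary S*=49.4862
step 1: (k=1,j=0): S=62.0725, (K−S)⁺=32.6575, hold=33.8726 ⇒ V=33.8726 continue | (k=1,j=1): S=97.6629, (K−S)⁺=0.0000, hold=13.5651 ⇒ V=13.5651 continue  boundary S*=-
step 0: (k=0,j=0): S=77.8600, (K−S)⁺=16.8700, hold=24.2135 ⇒ V=24.2135 continue  boundary S*=-

price = 24.2135
boundary = - - 49.4862 62.0725
tree:
24.2135
33.8726 13.5651
45.2438 21.4466 4.7501
55.2780 32.6575 8.9517 0.0000
63.2776 45.2438 16.8700 0.0000 0.0000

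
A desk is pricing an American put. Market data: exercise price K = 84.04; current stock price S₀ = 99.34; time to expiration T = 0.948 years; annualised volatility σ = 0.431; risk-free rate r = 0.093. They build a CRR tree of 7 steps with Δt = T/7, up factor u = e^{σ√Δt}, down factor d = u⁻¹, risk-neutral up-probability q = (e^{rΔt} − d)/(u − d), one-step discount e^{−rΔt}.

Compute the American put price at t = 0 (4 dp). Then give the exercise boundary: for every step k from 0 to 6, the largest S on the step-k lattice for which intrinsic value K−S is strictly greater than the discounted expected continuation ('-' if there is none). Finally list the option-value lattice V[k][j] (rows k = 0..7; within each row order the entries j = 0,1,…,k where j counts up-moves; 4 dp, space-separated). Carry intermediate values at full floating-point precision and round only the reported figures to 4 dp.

price = 6.1705
boundary = - - - - 52.6731 61.7267 72.3364
tree:
6.1705
9.8049 2.6956
15.0957 4.7670 0.6943
22.3293 8.2510 1.4069 0.0000
31.3669 13.8653 2.8506 0.0000 0.0000
39.0925 22.3133 5.7761 0.0000 0.0000 0.0000
45.6850 31.3669 11.7036 0.0000 0.0000 0.0000 0.0000
51.3106 39.0925 22.3133 0.0000 0.0000 0.0000 0.0000 0.0000

Δt=0.13543, u=1.17188, d=0.85333, q=0.50022, disc=e^(-rΔt)=0.98748
k=7 terminal: V=max(K-S,0) → 51.3106 39.0925 22.3133 0.0000 0.0000 0.0000 0.0000 0.0000
k=6: j=0 S=38.3550 intr=45.6850 cont=44.6332 V=45.6850[EX]; j=1 S=52.6731 intr=31.3669 cont=30.3150 V=31.3669[EX]; j=2 S=72.3364 intr=11.7036 cont=11.0122 V=11.7036[EX]; j=3 S=99.3400 intr=0.0000 cont=0.0000 V=0.0000[hold]; j=4 S=136.4243 intr=0.0000 cont=0.0000 V=0.0000[hold]; j=5 S=187.3523 intr=0.0000 cont=0.0000 V=0.0000[hold]; j=6 S=257.2922 intr=0.0000 cont=0.0000 V=0.0000[hold]  S*(6)=72.3364
k=5: j=0 S=44.9475 intr=39.0925 cont=38.0407 V=39.0925[EX]; j=1 S=61.7267 intr=22.3133 cont=21.2615 V=22.3133[EX]; j=2 S=84.7697 intr=0.0000 cont=5.7761 V=5.7761[hold]; j=3 S=116.4147 intr=0.0000 cont=0.0000 V=0.0000[hold]; j=4 S=159.8731 intr=0.0000 cont=0.0000 V=0.0000[hold]; j=5 S=219.5548 intr=0.0000 cont=0.0000 V=0.0000[hold]  S*(5)=61.7267
k=4: j=0 S=52.6731 intr=31.3669 cont=30.3150 V=31.3669[EX]; j=1 S=72.3364 intr=11.7036 cont=13.8653 V=13.8653[hold]; j=2 S=99.3400 intr=0.0000 cont=2.8506 V=2.8506[hold]; j=3 S=136.4243 intr=0.0000 cont=0.0000 V=0.0000[hold]; j=4 S=187.3523 intr=0.0000 cont=0.0000 V=0.0000[hold]  S*(4)=52.6731
k=3: j=0 S=61.7267 intr=22.3133 cont=22.3293 V=22.3293[hold]; j=1 S=84.7697 intr=0.0000 cont=8.2510 V=8.2510[hold]; j=2 S=116.4147 intr=0.0000 cont=1.4069 V=1.4069[hold]; j=3 S=159.8731 intr=0.0000 cont=0.0000 V=0.0000[hold]  S*(3)=-
k=2: j=0 S=72.3364 intr=11.7036 cont=15.0957 V=15.0957[hold]; j=1 S=99.3400 intr=0.0000 cont=4.7670 V=4.7670[hold]; j=2 S=136.4243 intr=0.0000 cont=0.6943 V=0.6943[hold]  S*(2)=-
k=1: j=0 S=84.7697 intr=0.0000 cont=9.8049 V=9.8049[hold]; j=1 S=116.4147 intr=0.0000 cont=2.6956 V=2.6956[hold]  S*(1)=-
k=0: j=0 S=99.3400 intr=0.0000 cont=6.1705 V=6.1705[hold]  S*(0)=-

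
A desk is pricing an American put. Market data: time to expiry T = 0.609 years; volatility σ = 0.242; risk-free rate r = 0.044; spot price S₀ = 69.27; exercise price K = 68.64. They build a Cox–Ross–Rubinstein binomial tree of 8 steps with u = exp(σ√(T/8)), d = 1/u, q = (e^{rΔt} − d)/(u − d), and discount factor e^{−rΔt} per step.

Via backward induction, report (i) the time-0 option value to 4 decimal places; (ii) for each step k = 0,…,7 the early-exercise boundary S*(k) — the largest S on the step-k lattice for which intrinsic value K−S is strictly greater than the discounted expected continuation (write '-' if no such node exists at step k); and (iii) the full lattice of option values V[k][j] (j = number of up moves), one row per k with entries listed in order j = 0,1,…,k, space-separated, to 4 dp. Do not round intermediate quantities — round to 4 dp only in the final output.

params: Δt=0.07612 u=1.06905 d=0.93541 q=0.50842 e^(-rΔt)=0.99666
t_8 payoffs: 28.0365 22.2356 15.6060 8.0292 0.0000 0.0000 0.0000 0.0000 0.0000
t_7: node(7,0) S=43.4072 payoff=25.2328 vs cont=25.0033 → 25.2328 [stop]  node(7,1) S=49.6086 payoff=19.0314 vs cont=18.8019 → 19.0314 [stop]  node(7,2) S=56.6960 payoff=11.9440 vs cont=11.7145 → 11.9440 [stop]  node(7,3) S=64.7959 payoff=3.8441 vs cont=3.9338 → 3.9338 [wait]  node(7,4) S=74.0530 payoff=0.0000 vs cont=0.0000 → 0.0000 [wait]  node(7,5) S=84.6327 payoff=0.0000 vs cont=0.0000 → 0.0000 [wait]  node(7,6) S=96.7239 payoff=0.0000 vs cont=0.0000 → 0.0000 [wait]  node(7,7) S=110.5424 payoff=0.0000 vs cont=0.0000 → 0.0000 [wait]  ⇒ S*(7)=56.6960
t_6: node(6,0) S=46.4044 payoff=22.2356 vs cont=22.0061 → 22.2356 [stop]  node(6,1) S=53.0340 payoff=15.6060 vs cont=15.3765 → 15.6060 [stop]  node(6,2) S=60.6108 payoff=8.0292 vs cont=7.8452 → 8.0292 [stop]  node(6,3) S=69.2700 payoff=0.0000 vs cont=1.9273 → 1.9273 [wait]  node(6,4) S=79.1663 payoff=0.0000 vs cont=0.0000 → 0.0000 [wait]  node(6,5) S=90.4765 payoff=0.0000 vs cont=0.0000 → 0.0000 [wait]  node(6,6) S=103.4026 payoff=0.0000 vs cont=0.0000 → 0.0000 [wait]  ⇒ S*(6)=60.6108
t_5: node(5,0) S=49.6086 payoff=19.0314 vs cont=18.8019 → 19.0314 [stop]  node(5,1) S=56.6960 payoff=11.9440 vs cont=11.7145 → 11.9440 [stop]  node(5,2) S=64.7959 payoff=3.8441 vs cont=4.9104 → 4.9104 [wait]  node(5,3) S=74.0530 payoff=0.0000 vs cont=0.9443 → 0.9443 [wait]  node(5,4) S=84.6327 payoff=0.0000 vs cont=0.0000 → 0.0000 [wait]  node(5,5) S=96.7239 payoff=0.0000 vs cont=0.0000 → 0.0000 [wait]  ⇒ S*(5)=56.6960
t_4: node(4,0) S=53.0340 payoff=15.6060 vs cont=15.3765 → 15.6060 [stop]  node(4,1) S=60.6108 payoff=8.0292 vs cont=8.3400 → 8.3400 [wait]  node(4,2) S=69.2700 payoff=0.0000 vs cont=2.8843 → 2.8843 [wait]  node(4,3) S=79.1663 payoff=0.0000 vs cont=0.4626 → 0.4626 [wait]  node(4,4) S=90.4765 payoff=0.0000 vs cont=0.0000 → 0.0000 [wait]  ⇒ S*(4)=53.0340
t_3: node(3,0) S=56.6960 payoff=11.9440 vs cont=11.8720 → 11.9440 [stop]  node(3,1) S=64.7959 payoff=3.8441 vs cont=5.5476 → 5.5476 [wait]  node(3,2) S=74.0530 payoff=0.0000 vs cont=1.6475 → 1.6475 [wait]  node(3,3) S=84.6327 payoff=0.0000 vs cont=0.2267 → 0.2267 [wait]  ⇒ S*(3)=56.6960
t_2: node(2,0) S=60.6108 payoff=8.0292 vs cont=8.6629 → 8.6629 [wait]  node(2,1) S=69.2700 payoff=0.0000 vs cont=3.5528 → 3.5528 [wait]  node(2,2) S=79.1663 payoff=0.0000 vs cont=0.9220 → 0.9220 [wait]  ⇒ S*(2)=-
t_1: node(1,0) S=64.7959 payoff=3.8441 vs cont=6.0445 → 6.0445 [wait]  node(1,1) S=74.0530 payoff=0.0000 vs cont=2.2079 → 2.2079 [wait]  ⇒ S*(1)=-
t_0: node(0,0) S=69.2700 payoff=0.0000 vs cont=4.0802 → 4.0802 [wait]  ⇒ S*(0)=-

price = 4.0802
boundary = - - - 56.6960 53.0340 56.6960 60.6108 56.6960
tree:
4.0802
6.0445 2.2079
8.6629 3.5528 0.9220
11.9440 5.5476 1.6475 0.2267
15.6060 8.3400 2.8843 0.4626 0.0000
19.0314 11.9440 4.9104 0.9443 0.0000 0.0000
22.2356 15.6060 8.0292 1.9273 0.0000 0.0000 0.0000
25.2328 19.0314 11.9440 3.9338 0.0000 0.0000 0.0000 0.0000
28.0365 22.2356 15.6060 8.0292 0.0000 0.0000 0.0000 0.0000 0.0000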